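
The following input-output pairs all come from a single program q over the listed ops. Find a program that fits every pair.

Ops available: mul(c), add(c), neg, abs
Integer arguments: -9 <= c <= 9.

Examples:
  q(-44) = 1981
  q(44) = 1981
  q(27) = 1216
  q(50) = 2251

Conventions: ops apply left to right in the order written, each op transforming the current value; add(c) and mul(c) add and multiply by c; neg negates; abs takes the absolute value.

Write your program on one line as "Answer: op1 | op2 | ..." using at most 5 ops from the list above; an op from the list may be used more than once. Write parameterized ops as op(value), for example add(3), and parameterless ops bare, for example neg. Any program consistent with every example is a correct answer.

abs | mul(-9) | mul(-5) | add(1)

Check, running the answer program on each example:
  -44 -> 44 -> -396 -> 1980 -> 1981
  44 -> 44 -> -396 -> 1980 -> 1981
  27 -> 27 -> -243 -> 1215 -> 1216
  50 -> 50 -> -450 -> 2250 -> 2251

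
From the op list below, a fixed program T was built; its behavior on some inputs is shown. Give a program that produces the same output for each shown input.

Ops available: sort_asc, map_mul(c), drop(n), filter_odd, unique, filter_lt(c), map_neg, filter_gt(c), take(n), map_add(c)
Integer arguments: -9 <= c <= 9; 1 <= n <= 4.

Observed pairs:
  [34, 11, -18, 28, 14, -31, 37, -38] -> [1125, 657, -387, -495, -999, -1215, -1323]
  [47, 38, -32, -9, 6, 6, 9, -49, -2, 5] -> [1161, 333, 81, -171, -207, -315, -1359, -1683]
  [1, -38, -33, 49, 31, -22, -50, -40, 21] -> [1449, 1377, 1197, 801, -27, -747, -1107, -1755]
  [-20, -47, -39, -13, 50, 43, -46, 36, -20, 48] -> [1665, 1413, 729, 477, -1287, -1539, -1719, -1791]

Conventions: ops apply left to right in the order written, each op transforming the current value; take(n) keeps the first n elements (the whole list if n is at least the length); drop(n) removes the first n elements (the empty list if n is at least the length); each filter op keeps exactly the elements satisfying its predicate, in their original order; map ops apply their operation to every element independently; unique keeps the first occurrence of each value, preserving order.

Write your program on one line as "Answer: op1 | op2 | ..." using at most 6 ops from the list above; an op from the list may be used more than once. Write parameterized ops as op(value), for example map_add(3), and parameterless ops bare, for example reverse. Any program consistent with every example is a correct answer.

sort_asc | unique | map_mul(-9) | map_mul(4) | map_add(9) | drop(1)

Check, running the answer program on each example:
  [34, 11, -18, 28, 14, -31, 37, -38] -> [-38, -31, -18, 11, 14, 28, 34, 37] -> [-38, -31, -18, 11, 14, 28, 34, 37] -> [342, 279, 162, -99, -126, -252, -306, -333] -> [1368, 1116, 648, -396, -504, -1008, -1224, -1332] -> [1377, 1125, 657, -387, -495, -999, -1215, -1323] -> [1125, 657, -387, -495, -999, -1215, -1323]
  [47, 38, -32, -9, 6, 6, 9, -49, -2, 5] -> [-49, -32, -9, -2, 5, 6, 6, 9, 38, 47] -> [-49, -32, -9, -2, 5, 6, 9, 38, 47] -> [441, 288, 81, 18, -45, -54, -81, -342, -423] -> [1764, 1152, 324, 72, -180, -216, -324, -1368, -1692] -> [1773, 1161, 333, 81, -171, -207, -315, -1359, -1683] -> [1161, 333, 81, -171, -207, -315, -1359, -1683]
  [1, -38, -33, 49, 31, -22, -50, -40, 21] -> [-50, -40, -38, -33, -22, 1, 21, 31, 49] -> [-50, -40, -38, -33, -22, 1, 21, 31, 49] -> [450, 360, 342, 297, 198, -9, -189, -279, -441] -> [1800, 1440, 1368, 1188, 792, -36, -756, -1116, -1764] -> [1809, 1449, 1377, 1197, 801, -27, -747, -1107, -1755] -> [1449, 1377, 1197, 801, -27, -747, -1107, -1755]
  [-20, -47, -39, -13, 50, 43, -46, 36, -20, 48] -> [-47, -46, -39, -20, -20, -13, 36, 43, 48, 50] -> [-47, -46, -39, -20, -13, 36, 43, 48, 50] -> [423, 414, 351, 180, 117, -324, -387, -432, -450] -> [1692, 1656, 1404, 720, 468, -1296, -1548, -1728, -1800] -> [1701, 1665, 1413, 729, 477, -1287, -1539, -1719, -1791] -> [1665, 1413, 729, 477, -1287, -1539, -1719, -1791]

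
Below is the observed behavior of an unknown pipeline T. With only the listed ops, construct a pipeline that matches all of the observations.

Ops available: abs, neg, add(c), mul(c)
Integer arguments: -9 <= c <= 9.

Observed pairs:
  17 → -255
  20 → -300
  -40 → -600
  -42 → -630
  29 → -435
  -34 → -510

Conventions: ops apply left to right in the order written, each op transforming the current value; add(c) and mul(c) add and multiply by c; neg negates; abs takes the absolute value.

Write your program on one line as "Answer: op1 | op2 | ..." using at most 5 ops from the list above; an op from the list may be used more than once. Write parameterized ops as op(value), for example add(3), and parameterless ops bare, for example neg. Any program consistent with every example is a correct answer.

abs | neg | mul(-5) | mul(-3)

Check, running the answer program on each example:
  17 -> 17 -> -17 -> 85 -> -255
  20 -> 20 -> -20 -> 100 -> -300
  -40 -> 40 -> -40 -> 200 -> -600
  -42 -> 42 -> -42 -> 210 -> -630
  29 -> 29 -> -29 -> 145 -> -435
  -34 -> 34 -> -34 -> 170 -> -510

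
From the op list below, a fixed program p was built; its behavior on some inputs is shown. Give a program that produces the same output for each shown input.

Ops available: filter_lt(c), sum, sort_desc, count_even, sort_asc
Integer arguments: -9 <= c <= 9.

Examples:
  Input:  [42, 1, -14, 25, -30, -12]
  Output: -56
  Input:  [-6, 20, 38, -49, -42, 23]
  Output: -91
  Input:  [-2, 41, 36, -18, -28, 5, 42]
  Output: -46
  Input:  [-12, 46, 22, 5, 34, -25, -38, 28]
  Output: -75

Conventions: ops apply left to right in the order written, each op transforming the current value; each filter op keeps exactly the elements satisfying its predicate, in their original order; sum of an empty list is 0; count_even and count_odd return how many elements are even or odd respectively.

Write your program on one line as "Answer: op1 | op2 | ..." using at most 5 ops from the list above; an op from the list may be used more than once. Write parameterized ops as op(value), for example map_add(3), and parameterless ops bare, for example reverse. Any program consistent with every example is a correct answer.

filter_lt(-6) | sort_desc | sort_asc | sum

Check, running the answer program on each example:
  [42, 1, -14, 25, -30, -12] -> [-14, -30, -12] -> [-12, -14, -30] -> [-30, -14, -12] -> -56
  [-6, 20, 38, -49, -42, 23] -> [-49, -42] -> [-42, -49] -> [-49, -42] -> -91
  [-2, 41, 36, -18, -28, 5, 42] -> [-18, -28] -> [-18, -28] -> [-28, -18] -> -46
  [-12, 46, 22, 5, 34, -25, -38, 28] -> [-12, -25, -38] -> [-12, -25, -38] -> [-38, -25, -12] -> -75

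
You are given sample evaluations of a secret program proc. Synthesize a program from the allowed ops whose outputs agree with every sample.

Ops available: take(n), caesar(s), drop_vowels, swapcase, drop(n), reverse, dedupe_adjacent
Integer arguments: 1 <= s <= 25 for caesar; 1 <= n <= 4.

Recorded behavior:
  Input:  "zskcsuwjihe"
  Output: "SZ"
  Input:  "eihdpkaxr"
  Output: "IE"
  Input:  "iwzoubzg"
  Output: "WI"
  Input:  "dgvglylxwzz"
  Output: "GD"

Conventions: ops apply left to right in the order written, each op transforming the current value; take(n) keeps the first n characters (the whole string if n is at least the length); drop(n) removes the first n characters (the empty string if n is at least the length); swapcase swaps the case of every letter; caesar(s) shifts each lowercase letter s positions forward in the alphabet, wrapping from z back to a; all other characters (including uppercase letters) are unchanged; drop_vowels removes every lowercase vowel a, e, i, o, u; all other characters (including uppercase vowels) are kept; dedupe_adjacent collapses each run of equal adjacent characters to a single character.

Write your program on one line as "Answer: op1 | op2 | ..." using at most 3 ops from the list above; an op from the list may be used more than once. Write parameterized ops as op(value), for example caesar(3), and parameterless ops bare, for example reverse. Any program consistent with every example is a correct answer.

take(2) | reverse | swapcase

Check, running the answer program on each example:
  "zskcsuwjihe" -> "zs" -> "sz" -> "SZ"
  "eihdpkaxr" -> "ei" -> "ie" -> "IE"
  "iwzoubzg" -> "iw" -> "wi" -> "WI"
  "dgvglylxwzz" -> "dg" -> "gd" -> "GD"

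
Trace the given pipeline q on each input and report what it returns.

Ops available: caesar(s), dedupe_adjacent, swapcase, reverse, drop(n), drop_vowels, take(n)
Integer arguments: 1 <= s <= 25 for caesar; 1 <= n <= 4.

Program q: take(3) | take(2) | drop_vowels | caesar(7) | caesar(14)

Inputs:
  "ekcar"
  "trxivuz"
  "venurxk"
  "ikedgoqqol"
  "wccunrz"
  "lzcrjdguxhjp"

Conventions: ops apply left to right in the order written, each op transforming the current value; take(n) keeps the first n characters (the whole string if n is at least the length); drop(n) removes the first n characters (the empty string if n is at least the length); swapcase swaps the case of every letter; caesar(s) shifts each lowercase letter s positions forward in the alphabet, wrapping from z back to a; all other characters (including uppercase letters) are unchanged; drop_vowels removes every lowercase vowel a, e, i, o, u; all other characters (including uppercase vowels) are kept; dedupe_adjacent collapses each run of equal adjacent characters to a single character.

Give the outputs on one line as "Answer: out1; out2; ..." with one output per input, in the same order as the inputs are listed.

Execution, op by op:
  "ekcar" -> "ekc" -> "ek" -> "k" -> "r" -> "f"
  "trxivuz" -> "trx" -> "tr" -> "tr" -> "ay" -> "om"
  "venurxk" -> "ven" -> "ve" -> "v" -> "c" -> "q"
  "ikedgoqqol" -> "ike" -> "ik" -> "k" -> "r" -> "f"
  "wccunrz" -> "wcc" -> "wc" -> "wc" -> "dj" -> "rx"
  "lzcrjdguxhjp" -> "lzc" -> "lz" -> "lz" -> "sg" -> "gu"

"f"; "om"; "q"; "f"; "rx"; "gu"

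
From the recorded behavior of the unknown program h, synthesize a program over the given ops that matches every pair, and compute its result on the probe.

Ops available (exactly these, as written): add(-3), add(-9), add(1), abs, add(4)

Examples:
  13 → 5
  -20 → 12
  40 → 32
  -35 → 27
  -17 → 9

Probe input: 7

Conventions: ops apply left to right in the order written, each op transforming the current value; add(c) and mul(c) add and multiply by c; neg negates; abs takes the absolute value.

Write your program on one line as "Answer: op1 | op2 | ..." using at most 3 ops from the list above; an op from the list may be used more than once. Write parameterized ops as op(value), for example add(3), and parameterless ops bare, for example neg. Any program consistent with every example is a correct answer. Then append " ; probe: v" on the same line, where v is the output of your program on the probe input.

abs | add(-9) | add(1) ; probe: -1

Check, running the answer program on each example:
  13 -> 13 -> 4 -> 5
  -20 -> 20 -> 11 -> 12
  40 -> 40 -> 31 -> 32
  -35 -> 35 -> 26 -> 27
  -17 -> 17 -> 8 -> 9
  probe: 7 -> 7 -> -2 -> -1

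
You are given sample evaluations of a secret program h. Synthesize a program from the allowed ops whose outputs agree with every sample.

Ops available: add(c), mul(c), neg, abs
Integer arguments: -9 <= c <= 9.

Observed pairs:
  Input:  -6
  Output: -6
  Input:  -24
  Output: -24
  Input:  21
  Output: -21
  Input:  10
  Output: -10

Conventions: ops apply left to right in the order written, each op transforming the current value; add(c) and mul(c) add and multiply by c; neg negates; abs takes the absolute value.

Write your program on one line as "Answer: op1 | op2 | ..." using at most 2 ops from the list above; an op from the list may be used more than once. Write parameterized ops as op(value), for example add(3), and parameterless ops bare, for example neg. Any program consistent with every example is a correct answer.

abs | neg

Check, running the answer program on each example:
  -6 -> 6 -> -6
  -24 -> 24 -> -24
  21 -> 21 -> -21
  10 -> 10 -> -10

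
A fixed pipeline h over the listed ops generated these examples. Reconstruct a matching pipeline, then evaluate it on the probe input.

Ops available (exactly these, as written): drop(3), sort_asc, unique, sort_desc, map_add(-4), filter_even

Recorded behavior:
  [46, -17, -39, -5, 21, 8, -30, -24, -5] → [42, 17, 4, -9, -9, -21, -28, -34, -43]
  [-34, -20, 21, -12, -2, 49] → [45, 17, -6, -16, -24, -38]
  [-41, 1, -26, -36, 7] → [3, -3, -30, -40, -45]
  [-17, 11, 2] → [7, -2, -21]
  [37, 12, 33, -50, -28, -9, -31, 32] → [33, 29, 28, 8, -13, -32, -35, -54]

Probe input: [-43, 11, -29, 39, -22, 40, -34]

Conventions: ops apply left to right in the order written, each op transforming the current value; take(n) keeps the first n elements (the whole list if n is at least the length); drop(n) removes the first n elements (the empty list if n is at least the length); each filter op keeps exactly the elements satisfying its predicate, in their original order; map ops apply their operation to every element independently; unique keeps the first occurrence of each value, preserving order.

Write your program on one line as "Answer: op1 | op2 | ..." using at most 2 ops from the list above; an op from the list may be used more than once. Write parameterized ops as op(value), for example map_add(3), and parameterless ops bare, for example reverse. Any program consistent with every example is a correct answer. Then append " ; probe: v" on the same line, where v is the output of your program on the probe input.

sort_desc | map_add(-4) ; probe: [36, 35, 7, -26, -33, -38, -47]

Check, running the answer program on each example:
  [46, -17, -39, -5, 21, 8, -30, -24, -5] -> [46, 21, 8, -5, -5, -17, -24, -30, -39] -> [42, 17, 4, -9, -9, -21, -28, -34, -43]
  [-34, -20, 21, -12, -2, 49] -> [49, 21, -2, -12, -20, -34] -> [45, 17, -6, -16, -24, -38]
  [-41, 1, -26, -36, 7] -> [7, 1, -26, -36, -41] -> [3, -3, -30, -40, -45]
  [-17, 11, 2] -> [11, 2, -17] -> [7, -2, -21]
  [37, 12, 33, -50, -28, -9, -31, 32] -> [37, 33, 32, 12, -9, -28, -31, -50] -> [33, 29, 28, 8, -13, -32, -35, -54]
  probe: [-43, 11, -29, 39, -22, 40, -34] -> [40, 39, 11, -22, -29, -34, -43] -> [36, 35, 7, -26, -33, -38, -47]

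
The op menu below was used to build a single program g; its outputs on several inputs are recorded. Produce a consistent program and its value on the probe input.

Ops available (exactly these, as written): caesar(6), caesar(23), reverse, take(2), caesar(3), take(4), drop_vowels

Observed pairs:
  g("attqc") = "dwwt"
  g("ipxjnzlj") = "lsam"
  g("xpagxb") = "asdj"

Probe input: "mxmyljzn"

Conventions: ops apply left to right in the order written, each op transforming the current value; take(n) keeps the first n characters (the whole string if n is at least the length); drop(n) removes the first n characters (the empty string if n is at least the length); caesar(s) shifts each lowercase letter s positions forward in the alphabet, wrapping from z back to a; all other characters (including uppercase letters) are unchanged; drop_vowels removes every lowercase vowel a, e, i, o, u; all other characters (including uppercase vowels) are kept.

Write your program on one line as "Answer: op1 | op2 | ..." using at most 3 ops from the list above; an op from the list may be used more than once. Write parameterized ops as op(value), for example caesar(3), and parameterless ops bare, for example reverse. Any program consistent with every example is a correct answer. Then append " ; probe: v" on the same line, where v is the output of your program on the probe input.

caesar(23) | caesar(6) | take(4) ; probe: "papb"

Check, running the answer program on each example:
  "attqc" -> "xqqnz" -> "dwwtf" -> "dwwt"
  "ipxjnzlj" -> "fmugkwig" -> "lsamqcom" -> "lsam"
  "xpagxb" -> "umxduy" -> "asdjae" -> "asdj"
  probe: "mxmyljzn" -> "jujvigwk" -> "papbomcq" -> "papb"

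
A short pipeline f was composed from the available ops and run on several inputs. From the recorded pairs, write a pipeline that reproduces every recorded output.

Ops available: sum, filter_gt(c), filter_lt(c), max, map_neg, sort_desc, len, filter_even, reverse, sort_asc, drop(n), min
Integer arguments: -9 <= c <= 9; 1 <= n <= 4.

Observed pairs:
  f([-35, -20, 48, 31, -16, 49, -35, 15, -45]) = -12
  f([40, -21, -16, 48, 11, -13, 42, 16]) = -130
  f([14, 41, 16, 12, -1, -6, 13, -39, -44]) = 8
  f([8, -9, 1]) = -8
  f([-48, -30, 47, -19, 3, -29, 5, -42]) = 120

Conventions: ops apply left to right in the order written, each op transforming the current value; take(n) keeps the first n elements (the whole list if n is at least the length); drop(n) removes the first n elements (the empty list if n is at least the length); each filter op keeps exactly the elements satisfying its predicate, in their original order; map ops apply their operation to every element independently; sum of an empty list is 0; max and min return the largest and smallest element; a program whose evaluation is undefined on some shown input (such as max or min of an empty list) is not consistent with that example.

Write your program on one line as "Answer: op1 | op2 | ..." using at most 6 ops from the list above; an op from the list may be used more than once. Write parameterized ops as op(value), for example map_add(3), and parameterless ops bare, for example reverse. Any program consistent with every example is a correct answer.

map_neg | filter_even | sort_asc | sort_desc | sum

Check, running the answer program on each example:
  [-35, -20, 48, 31, -16, 49, -35, 15, -45] -> [35, 20, -48, -31, 16, -49, 35, -15, 45] -> [20, -48, 16] -> [-48, 16, 20] -> [20, 16, -48] -> -12
  [40, -21, -16, 48, 11, -13, 42, 16] -> [-40, 21, 16, -48, -11, 13, -42, -16] -> [-40, 16, -48, -42, -16] -> [-48, -42, -40, -16, 16] -> [16, -16, -40, -42, -48] -> -130
  [14, 41, 16, 12, -1, -6, 13, -39, -44] -> [-14, -41, -16, -12, 1, 6, -13, 39, 44] -> [-14, -16, -12, 6, 44] -> [-16, -14, -12, 6, 44] -> [44, 6, -12, -14, -16] -> 8
  [8, -9, 1] -> [-8, 9, -1] -> [-8] -> [-8] -> [-8] -> -8
  [-48, -30, 47, -19, 3, -29, 5, -42] -> [48, 30, -47, 19, -3, 29, -5, 42] -> [48, 30, 42] -> [30, 42, 48] -> [48, 42, 30] -> 120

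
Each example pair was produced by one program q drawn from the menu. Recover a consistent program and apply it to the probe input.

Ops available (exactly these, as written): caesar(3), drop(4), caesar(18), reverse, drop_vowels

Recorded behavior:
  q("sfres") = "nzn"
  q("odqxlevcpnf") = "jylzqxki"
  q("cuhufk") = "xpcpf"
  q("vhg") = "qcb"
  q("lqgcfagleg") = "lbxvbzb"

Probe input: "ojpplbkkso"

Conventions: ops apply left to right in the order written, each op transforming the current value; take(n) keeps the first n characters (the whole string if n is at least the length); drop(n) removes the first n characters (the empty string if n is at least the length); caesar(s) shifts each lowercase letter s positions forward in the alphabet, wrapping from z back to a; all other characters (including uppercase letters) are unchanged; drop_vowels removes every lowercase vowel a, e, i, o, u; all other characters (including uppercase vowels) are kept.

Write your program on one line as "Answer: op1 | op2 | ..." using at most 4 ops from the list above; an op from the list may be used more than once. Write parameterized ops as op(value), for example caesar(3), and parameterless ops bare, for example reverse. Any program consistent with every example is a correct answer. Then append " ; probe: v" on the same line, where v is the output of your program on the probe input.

caesar(3) | drop_vowels | caesar(18) ; probe: "jekkffnj"

Check, running the answer program on each example:
  "sfres" -> "viuhv" -> "vhv" -> "nzn"
  "odqxlevcpnf" -> "rgtaohyfsqi" -> "rgthyfsq" -> "jylzqxki"
  "cuhufk" -> "fxkxin" -> "fxkxn" -> "xpcpf"
  "vhg" -> "ykj" -> "ykj" -> "qcb"
  "lqgcfagleg" -> "otjfidjohj" -> "tjfdjhj" -> "lbxvbzb"
  probe: "ojpplbkkso" -> "rmssoennvr" -> "rmssnnvr" -> "jekkffnj"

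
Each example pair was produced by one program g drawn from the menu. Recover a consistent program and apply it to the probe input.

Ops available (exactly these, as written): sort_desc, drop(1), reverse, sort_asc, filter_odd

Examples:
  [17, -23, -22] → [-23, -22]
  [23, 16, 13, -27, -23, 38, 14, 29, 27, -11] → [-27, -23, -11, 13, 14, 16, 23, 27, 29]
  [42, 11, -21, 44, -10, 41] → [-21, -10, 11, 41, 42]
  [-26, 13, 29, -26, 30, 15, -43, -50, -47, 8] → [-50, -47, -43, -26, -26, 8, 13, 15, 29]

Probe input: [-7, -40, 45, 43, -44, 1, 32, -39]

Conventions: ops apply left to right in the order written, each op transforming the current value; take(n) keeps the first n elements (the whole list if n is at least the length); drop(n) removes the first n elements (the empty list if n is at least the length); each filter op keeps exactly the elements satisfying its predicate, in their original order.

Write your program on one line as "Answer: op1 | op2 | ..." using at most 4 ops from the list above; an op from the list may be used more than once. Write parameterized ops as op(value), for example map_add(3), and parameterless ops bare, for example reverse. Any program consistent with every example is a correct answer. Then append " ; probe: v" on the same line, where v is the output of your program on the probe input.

sort_desc | drop(1) | sort_asc ; probe: [-44, -40, -39, -7, 1, 32, 43]

Check, running the answer program on each example:
  [17, -23, -22] -> [17, -22, -23] -> [-22, -23] -> [-23, -22]
  [23, 16, 13, -27, -23, 38, 14, 29, 27, -11] -> [38, 29, 27, 23, 16, 14, 13, -11, -23, -27] -> [29, 27, 23, 16, 14, 13, -11, -23, -27] -> [-27, -23, -11, 13, 14, 16, 23, 27, 29]
  [42, 11, -21, 44, -10, 41] -> [44, 42, 41, 11, -10, -21] -> [42, 41, 11, -10, -21] -> [-21, -10, 11, 41, 42]
  [-26, 13, 29, -26, 30, 15, -43, -50, -47, 8] -> [30, 29, 15, 13, 8, -26, -26, -43, -47, -50] -> [29, 15, 13, 8, -26, -26, -43, -47, -50] -> [-50, -47, -43, -26, -26, 8, 13, 15, 29]
  probe: [-7, -40, 45, 43, -44, 1, 32, -39] -> [45, 43, 32, 1, -7, -39, -40, -44] -> [43, 32, 1, -7, -39, -40, -44] -> [-44, -40, -39, -7, 1, 32, 43]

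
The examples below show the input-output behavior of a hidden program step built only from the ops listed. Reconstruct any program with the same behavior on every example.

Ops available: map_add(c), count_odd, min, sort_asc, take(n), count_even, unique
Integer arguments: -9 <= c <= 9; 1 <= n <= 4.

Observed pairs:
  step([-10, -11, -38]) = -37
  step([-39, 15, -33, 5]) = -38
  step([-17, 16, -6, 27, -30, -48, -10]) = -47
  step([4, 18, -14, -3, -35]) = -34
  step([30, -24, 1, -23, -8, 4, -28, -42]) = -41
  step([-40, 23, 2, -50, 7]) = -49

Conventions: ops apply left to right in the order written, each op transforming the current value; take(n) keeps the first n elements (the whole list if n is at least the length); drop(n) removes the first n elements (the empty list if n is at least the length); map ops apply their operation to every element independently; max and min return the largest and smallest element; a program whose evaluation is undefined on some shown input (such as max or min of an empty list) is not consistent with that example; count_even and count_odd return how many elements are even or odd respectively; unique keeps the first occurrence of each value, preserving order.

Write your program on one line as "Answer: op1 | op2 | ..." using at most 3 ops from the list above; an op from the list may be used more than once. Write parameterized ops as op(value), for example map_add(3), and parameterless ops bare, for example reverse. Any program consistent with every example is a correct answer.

map_add(-2) | map_add(3) | min

Check, running the answer program on each example:
  [-10, -11, -38] -> [-12, -13, -40] -> [-9, -10, -37] -> -37
  [-39, 15, -33, 5] -> [-41, 13, -35, 3] -> [-38, 16, -32, 6] -> -38
  [-17, 16, -6, 27, -30, -48, -10] -> [-19, 14, -8, 25, -32, -50, -12] -> [-16, 17, -5, 28, -29, -47, -9] -> -47
  [4, 18, -14, -3, -35] -> [2, 16, -16, -5, -37] -> [5, 19, -13, -2, -34] -> -34
  [30, -24, 1, -23, -8, 4, -28, -42] -> [28, -26, -1, -25, -10, 2, -30, -44] -> [31, -23, 2, -22, -7, 5, -27, -41] -> -41
  [-40, 23, 2, -50, 7] -> [-42, 21, 0, -52, 5] -> [-39, 24, 3, -49, 8] -> -49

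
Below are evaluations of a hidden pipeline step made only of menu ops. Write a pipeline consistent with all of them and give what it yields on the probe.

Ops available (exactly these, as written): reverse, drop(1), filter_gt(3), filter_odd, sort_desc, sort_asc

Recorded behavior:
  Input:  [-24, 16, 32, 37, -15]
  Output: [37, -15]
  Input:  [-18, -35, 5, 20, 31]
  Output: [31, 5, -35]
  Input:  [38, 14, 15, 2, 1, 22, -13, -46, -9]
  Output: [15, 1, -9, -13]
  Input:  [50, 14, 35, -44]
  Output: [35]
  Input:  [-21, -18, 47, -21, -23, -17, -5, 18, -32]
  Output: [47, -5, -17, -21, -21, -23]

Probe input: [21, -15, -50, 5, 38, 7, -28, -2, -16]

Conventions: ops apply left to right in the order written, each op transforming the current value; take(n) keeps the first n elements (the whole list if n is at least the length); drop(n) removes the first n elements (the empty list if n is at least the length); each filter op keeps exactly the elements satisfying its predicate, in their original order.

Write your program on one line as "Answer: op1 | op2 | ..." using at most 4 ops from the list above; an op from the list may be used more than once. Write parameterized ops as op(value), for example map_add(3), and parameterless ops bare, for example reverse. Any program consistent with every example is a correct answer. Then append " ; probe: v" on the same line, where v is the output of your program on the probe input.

sort_asc | reverse | filter_odd ; probe: [21, 7, 5, -15]

Check, running the answer program on each example:
  [-24, 16, 32, 37, -15] -> [-24, -15, 16, 32, 37] -> [37, 32, 16, -15, -24] -> [37, -15]
  [-18, -35, 5, 20, 31] -> [-35, -18, 5, 20, 31] -> [31, 20, 5, -18, -35] -> [31, 5, -35]
  [38, 14, 15, 2, 1, 22, -13, -46, -9] -> [-46, -13, -9, 1, 2, 14, 15, 22, 38] -> [38, 22, 15, 14, 2, 1, -9, -13, -46] -> [15, 1, -9, -13]
  [50, 14, 35, -44] -> [-44, 14, 35, 50] -> [50, 35, 14, -44] -> [35]
  [-21, -18, 47, -21, -23, -17, -5, 18, -32] -> [-32, -23, -21, -21, -18, -17, -5, 18, 47] -> [47, 18, -5, -17, -18, -21, -21, -23, -32] -> [47, -5, -17, -21, -21, -23]
  probe: [21, -15, -50, 5, 38, 7, -28, -2, -16] -> [-50, -28, -16, -15, -2, 5, 7, 21, 38] -> [38, 21, 7, 5, -2, -15, -16, -28, -50] -> [21, 7, 5, -15]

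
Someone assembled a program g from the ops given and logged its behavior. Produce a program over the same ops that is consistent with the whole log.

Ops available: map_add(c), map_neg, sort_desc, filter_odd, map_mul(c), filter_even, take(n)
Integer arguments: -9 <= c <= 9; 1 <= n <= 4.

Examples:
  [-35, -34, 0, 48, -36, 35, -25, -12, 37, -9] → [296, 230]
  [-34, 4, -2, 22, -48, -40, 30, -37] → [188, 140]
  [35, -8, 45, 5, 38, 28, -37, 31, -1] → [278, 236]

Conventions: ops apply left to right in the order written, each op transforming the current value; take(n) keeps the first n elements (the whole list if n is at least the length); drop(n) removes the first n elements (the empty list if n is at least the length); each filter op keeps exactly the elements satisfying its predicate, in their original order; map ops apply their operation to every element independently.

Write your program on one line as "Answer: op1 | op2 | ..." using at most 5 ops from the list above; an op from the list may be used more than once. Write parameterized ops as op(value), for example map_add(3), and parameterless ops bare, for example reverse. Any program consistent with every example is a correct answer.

map_mul(-6) | map_mul(-1) | map_add(8) | sort_desc | take(2)

Check, running the answer program on each example:
  [-35, -34, 0, 48, -36, 35, -25, -12, 37, -9] -> [210, 204, 0, -288, 216, -210, 150, 72, -222, 54] -> [-210, -204, 0, 288, -216, 210, -150, -72, 222, -54] -> [-202, -196, 8, 296, -208, 218, -142, -64, 230, -46] -> [296, 230, 218, 8, -46, -64, -142, -196, -202, -208] -> [296, 230]
  [-34, 4, -2, 22, -48, -40, 30, -37] -> [204, -24, 12, -132, 288, 240, -180, 222] -> [-204, 24, -12, 132, -288, -240, 180, -222] -> [-196, 32, -4, 140, -280, -232, 188, -214] -> [188, 140, 32, -4, -196, -214, -232, -280] -> [188, 140]
  [35, -8, 45, 5, 38, 28, -37, 31, -1] -> [-210, 48, -270, -30, -228, -168, 222, -186, 6] -> [210, -48, 270, 30, 228, 168, -222, 186, -6] -> [218, -40, 278, 38, 236, 176, -214, 194, 2] -> [278, 236, 218, 194, 176, 38, 2, -40, -214] -> [278, 236]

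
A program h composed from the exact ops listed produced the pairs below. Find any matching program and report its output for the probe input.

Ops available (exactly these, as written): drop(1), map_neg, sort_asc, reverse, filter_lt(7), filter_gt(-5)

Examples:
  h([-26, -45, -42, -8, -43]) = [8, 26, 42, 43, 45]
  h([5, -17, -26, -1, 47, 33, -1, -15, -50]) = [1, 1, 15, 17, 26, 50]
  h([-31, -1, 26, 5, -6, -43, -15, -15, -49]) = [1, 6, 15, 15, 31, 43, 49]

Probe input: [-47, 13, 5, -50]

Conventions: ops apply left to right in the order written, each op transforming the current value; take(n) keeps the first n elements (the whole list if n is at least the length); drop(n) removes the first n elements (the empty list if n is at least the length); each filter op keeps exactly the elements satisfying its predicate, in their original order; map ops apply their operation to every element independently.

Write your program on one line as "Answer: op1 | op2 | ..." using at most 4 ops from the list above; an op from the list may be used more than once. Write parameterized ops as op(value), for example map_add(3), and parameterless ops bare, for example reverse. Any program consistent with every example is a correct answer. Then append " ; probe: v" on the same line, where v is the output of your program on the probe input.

map_neg | sort_asc | filter_gt(-5) ; probe: [47, 50]

Check, running the answer program on each example:
  [-26, -45, -42, -8, -43] -> [26, 45, 42, 8, 43] -> [8, 26, 42, 43, 45] -> [8, 26, 42, 43, 45]
  [5, -17, -26, -1, 47, 33, -1, -15, -50] -> [-5, 17, 26, 1, -47, -33, 1, 15, 50] -> [-47, -33, -5, 1, 1, 15, 17, 26, 50] -> [1, 1, 15, 17, 26, 50]
  [-31, -1, 26, 5, -6, -43, -15, -15, -49] -> [31, 1, -26, -5, 6, 43, 15, 15, 49] -> [-26, -5, 1, 6, 15, 15, 31, 43, 49] -> [1, 6, 15, 15, 31, 43, 49]
  probe: [-47, 13, 5, -50] -> [47, -13, -5, 50] -> [-13, -5, 47, 50] -> [47, 50]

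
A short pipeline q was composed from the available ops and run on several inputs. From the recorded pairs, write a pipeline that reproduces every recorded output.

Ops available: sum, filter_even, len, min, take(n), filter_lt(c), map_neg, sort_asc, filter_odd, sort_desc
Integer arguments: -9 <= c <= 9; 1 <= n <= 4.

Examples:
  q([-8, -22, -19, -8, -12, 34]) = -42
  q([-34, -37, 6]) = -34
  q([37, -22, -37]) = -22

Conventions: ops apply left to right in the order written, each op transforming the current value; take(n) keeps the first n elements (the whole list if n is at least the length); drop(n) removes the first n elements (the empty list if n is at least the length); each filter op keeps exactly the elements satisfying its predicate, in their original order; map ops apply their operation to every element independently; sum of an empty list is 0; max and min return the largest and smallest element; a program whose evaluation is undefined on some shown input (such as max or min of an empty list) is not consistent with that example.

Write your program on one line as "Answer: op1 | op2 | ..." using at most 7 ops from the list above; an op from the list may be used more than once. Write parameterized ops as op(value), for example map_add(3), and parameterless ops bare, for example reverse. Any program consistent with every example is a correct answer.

sort_desc | sort_asc | filter_lt(-2) | take(4) | filter_even | sum

Check, running the answer program on each example:
  [-8, -22, -19, -8, -12, 34] -> [34, -8, -8, -12, -19, -22] -> [-22, -19, -12, -8, -8, 34] -> [-22, -19, -12, -8, -8] -> [-22, -19, -12, -8] -> [-22, -12, -8] -> -42
  [-34, -37, 6] -> [6, -34, -37] -> [-37, -34, 6] -> [-37, -34] -> [-37, -34] -> [-34] -> -34
  [37, -22, -37] -> [37, -22, -37] -> [-37, -22, 37] -> [-37, -22] -> [-37, -22] -> [-22] -> -22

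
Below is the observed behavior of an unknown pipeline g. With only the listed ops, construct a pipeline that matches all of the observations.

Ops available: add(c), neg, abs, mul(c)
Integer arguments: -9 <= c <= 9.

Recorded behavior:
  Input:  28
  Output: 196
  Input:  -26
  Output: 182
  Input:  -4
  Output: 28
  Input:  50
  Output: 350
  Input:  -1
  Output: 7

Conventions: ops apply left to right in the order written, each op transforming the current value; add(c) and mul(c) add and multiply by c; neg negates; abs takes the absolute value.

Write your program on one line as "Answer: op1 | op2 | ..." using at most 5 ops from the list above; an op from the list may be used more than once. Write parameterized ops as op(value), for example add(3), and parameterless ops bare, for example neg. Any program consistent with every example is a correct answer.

neg | abs | neg | mul(-7)

Check, running the answer program on each example:
  28 -> -28 -> 28 -> -28 -> 196
  -26 -> 26 -> 26 -> -26 -> 182
  -4 -> 4 -> 4 -> -4 -> 28
  50 -> -50 -> 50 -> -50 -> 350
  -1 -> 1 -> 1 -> -1 -> 7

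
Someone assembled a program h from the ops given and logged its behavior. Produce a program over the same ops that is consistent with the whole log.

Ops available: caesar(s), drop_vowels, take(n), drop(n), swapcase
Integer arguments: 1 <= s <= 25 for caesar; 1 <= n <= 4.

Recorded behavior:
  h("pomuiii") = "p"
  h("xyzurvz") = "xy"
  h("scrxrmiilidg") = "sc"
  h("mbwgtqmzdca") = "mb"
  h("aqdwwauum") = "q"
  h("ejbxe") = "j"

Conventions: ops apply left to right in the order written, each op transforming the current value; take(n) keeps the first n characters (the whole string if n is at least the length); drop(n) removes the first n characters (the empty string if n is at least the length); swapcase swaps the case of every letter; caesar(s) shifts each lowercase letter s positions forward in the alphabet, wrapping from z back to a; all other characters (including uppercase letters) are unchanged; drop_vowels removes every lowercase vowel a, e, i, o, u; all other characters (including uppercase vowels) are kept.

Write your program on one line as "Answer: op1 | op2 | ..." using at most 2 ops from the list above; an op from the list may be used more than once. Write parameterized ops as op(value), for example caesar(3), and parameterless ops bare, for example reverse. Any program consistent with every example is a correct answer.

take(2) | drop_vowels

Check, running the answer program on each example:
  "pomuiii" -> "po" -> "p"
  "xyzurvz" -> "xy" -> "xy"
  "scrxrmiilidg" -> "sc" -> "sc"
  "mbwgtqmzdca" -> "mb" -> "mb"
  "aqdwwauum" -> "aq" -> "q"
  "ejbxe" -> "ej" -> "j"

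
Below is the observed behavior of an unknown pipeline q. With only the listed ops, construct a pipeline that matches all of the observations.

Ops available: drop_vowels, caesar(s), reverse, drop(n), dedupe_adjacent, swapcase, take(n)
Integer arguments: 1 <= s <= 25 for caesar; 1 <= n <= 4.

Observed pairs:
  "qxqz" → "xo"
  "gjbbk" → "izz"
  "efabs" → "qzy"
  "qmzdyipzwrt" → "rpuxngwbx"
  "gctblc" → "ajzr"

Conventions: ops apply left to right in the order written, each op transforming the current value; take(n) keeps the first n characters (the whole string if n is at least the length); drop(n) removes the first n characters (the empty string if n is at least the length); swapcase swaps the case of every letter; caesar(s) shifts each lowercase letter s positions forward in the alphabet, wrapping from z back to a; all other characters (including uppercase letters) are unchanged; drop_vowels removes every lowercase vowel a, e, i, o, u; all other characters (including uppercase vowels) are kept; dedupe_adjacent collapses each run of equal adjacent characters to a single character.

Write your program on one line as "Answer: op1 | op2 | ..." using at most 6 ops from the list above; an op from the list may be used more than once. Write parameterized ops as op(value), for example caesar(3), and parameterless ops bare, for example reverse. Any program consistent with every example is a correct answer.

reverse | caesar(24) | reverse | drop(2) | reverse

Check, running the answer program on each example:
  "qxqz" -> "zqxq" -> "xovo" -> "ovox" -> "ox" -> "xo"
  "gjbbk" -> "kbbjg" -> "izzhe" -> "ehzzi" -> "zzi" -> "izz"
  "efabs" -> "sbafe" -> "qzydc" -> "cdyzq" -> "yzq" -> "qzy"
  "qmzdyipzwrt" -> "trwzpiydzmq" -> "rpuxngwbxko" -> "okxbwgnxupr" -> "xbwgnxupr" -> "rpuxngwbx"
  "gctblc" -> "clbtcg" -> "ajzrae" -> "earzja" -> "rzja" -> "ajzr"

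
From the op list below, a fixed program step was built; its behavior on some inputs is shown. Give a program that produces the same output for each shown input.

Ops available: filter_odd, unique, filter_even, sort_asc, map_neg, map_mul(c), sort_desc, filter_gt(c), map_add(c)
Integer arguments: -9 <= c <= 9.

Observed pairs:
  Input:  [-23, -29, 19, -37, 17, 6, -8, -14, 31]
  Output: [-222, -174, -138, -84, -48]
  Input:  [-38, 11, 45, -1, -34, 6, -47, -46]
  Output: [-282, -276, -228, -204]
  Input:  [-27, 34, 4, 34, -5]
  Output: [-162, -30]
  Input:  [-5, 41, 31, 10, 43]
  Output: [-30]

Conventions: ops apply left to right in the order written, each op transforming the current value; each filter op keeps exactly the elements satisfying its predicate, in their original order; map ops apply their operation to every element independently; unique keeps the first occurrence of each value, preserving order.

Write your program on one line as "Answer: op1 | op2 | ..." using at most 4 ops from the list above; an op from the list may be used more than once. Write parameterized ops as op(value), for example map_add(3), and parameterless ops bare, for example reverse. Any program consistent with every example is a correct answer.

map_mul(-6) | filter_gt(7) | sort_desc | map_neg

Check, running the answer program on each example:
  [-23, -29, 19, -37, 17, 6, -8, -14, 31] -> [138, 174, -114, 222, -102, -36, 48, 84, -186] -> [138, 174, 222, 48, 84] -> [222, 174, 138, 84, 48] -> [-222, -174, -138, -84, -48]
  [-38, 11, 45, -1, -34, 6, -47, -46] -> [228, -66, -270, 6, 204, -36, 282, 276] -> [228, 204, 282, 276] -> [282, 276, 228, 204] -> [-282, -276, -228, -204]
  [-27, 34, 4, 34, -5] -> [162, -204, -24, -204, 30] -> [162, 30] -> [162, 30] -> [-162, -30]
  [-5, 41, 31, 10, 43] -> [30, -246, -186, -60, -258] -> [30] -> [30] -> [-30]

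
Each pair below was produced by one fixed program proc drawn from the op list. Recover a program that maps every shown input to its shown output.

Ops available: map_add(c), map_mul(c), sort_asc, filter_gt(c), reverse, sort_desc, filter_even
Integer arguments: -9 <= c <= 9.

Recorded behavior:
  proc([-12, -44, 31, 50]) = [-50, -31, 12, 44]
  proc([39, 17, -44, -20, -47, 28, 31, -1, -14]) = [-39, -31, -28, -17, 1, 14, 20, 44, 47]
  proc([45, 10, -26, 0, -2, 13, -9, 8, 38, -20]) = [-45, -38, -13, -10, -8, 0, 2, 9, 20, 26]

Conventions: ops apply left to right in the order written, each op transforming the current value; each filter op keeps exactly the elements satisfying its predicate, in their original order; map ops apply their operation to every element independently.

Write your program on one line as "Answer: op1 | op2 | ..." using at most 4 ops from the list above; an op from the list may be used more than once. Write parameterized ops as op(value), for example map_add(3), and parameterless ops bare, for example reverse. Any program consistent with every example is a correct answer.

sort_desc | sort_asc | map_mul(-1) | reverse

Check, running the answer program on each example:
  [-12, -44, 31, 50] -> [50, 31, -12, -44] -> [-44, -12, 31, 50] -> [44, 12, -31, -50] -> [-50, -31, 12, 44]
  [39, 17, -44, -20, -47, 28, 31, -1, -14] -> [39, 31, 28, 17, -1, -14, -20, -44, -47] -> [-47, -44, -20, -14, -1, 17, 28, 31, 39] -> [47, 44, 20, 14, 1, -17, -28, -31, -39] -> [-39, -31, -28, -17, 1, 14, 20, 44, 47]
  [45, 10, -26, 0, -2, 13, -9, 8, 38, -20] -> [45, 38, 13, 10, 8, 0, -2, -9, -20, -26] -> [-26, -20, -9, -2, 0, 8, 10, 13, 38, 45] -> [26, 20, 9, 2, 0, -8, -10, -13, -38, -45] -> [-45, -38, -13, -10, -8, 0, 2, 9, 20, 26]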